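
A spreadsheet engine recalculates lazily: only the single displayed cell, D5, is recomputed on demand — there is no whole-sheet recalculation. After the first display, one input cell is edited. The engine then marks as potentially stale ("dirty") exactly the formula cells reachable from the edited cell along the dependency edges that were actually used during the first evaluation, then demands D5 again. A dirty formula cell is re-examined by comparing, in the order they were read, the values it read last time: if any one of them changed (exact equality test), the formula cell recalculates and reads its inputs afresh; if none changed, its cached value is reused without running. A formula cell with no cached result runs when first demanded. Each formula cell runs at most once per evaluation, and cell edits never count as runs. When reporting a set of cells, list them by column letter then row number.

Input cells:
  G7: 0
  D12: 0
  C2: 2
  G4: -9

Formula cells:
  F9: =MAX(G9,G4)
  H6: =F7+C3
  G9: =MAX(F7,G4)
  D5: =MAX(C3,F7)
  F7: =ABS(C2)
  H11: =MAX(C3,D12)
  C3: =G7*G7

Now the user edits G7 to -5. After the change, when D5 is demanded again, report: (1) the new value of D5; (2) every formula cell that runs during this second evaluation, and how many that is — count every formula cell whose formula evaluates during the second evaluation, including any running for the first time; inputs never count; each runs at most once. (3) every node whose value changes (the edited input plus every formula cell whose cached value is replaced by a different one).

First evaluation (everything demanded from the output):
  C3 = 0 * 0 = 0
  F7 = ABS(2) = 2
  D5 = MAX(0, 2) = 2

Propagation after the edit:
  C3: runs — G7 0->-5; G7 0->-5; result 25.
  D5: runs — C3 0->25; result 25.

New value of D5: 25.
Formula cells that run: C3, D5 — 2 in total.
Values that change: C3, D5, G7.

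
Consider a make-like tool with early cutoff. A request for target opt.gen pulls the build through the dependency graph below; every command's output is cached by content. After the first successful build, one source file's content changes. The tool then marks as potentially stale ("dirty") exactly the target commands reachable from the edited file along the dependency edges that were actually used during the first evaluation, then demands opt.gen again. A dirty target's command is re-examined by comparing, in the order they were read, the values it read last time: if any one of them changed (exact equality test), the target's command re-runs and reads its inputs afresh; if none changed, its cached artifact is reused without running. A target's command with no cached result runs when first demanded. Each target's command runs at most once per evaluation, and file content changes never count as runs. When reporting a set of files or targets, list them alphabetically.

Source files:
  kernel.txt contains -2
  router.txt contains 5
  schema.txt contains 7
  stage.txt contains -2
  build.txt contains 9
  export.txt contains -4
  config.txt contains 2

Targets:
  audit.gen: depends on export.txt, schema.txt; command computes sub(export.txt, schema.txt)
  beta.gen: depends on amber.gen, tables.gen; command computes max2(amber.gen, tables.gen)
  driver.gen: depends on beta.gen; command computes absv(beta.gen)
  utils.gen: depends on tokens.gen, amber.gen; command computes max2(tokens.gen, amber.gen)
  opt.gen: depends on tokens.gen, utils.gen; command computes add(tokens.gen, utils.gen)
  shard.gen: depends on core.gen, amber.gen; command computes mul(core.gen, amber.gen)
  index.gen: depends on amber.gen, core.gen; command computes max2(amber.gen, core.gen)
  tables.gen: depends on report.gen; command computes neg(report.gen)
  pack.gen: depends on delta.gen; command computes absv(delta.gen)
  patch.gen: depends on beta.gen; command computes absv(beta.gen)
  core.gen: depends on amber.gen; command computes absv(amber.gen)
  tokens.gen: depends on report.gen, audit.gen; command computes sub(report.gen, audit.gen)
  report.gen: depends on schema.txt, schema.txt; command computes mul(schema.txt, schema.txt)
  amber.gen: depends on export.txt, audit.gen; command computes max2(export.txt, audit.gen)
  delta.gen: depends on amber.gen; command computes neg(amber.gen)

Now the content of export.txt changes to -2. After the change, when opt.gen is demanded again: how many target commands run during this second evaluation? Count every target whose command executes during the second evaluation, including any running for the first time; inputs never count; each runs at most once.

5 target commands run: amber.gen, audit.gen, opt.gen, tokens.gen, utils.gen.

First demand of the output computes:
  audit.gen = sub(-4, 7) = -11
  amber.gen = max2(-4, -11) = -4
  report.gen = mul(7, 7) = 49
  tokens.gen = sub(49, -11) = 60
  utils.gen = max2(60, -4) = 60
  opt.gen = add(60, 60) = 120

After the edit, cleaning proceeds:
  audit.gen: a read changed (export.txt -4->-2) — executes, giving -9.
  amber.gen: a read changed (export.txt -4->-2; audit.gen -11->-9) — executes, giving -2.
  tokens.gen: a read changed (audit.gen -11->-9) — executes, giving 58.
  utils.gen: a read changed (tokens.gen 60->58; amber.gen -4->-2) — executes, giving 58.
  opt.gen: a read changed (tokens.gen 60->58; utils.gen 60->58) — executes, giving 116.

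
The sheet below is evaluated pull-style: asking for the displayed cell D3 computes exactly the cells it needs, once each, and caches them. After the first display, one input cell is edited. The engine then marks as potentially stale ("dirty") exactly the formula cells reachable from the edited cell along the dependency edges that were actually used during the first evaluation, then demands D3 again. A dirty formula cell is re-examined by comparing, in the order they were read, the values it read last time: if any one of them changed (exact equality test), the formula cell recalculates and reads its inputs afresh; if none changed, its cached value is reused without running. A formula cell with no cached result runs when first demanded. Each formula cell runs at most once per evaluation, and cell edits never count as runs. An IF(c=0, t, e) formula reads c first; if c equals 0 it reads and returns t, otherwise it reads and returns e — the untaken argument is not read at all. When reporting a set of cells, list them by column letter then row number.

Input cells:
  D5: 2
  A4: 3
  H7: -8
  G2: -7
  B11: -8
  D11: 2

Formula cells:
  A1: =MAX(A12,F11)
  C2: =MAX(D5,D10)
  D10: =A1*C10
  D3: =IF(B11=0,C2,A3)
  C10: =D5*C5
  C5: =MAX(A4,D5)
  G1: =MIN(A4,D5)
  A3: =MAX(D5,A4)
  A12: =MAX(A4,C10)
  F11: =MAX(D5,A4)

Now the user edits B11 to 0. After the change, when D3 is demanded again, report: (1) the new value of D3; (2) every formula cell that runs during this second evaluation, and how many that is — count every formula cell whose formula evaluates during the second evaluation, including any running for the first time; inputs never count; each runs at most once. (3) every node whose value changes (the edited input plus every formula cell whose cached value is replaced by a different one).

First demand of the output computes:
  A3 = MAX(2, 3) = 3
  D3 = IF(B11=0: B11=-8 -> else branch A3) = 3

After the edit, cleaning proceeds:
  C5: had never run; runs now, result 3.
  C10: had never run; runs now, result 6.
  A12: had never run; runs now, result 6.
  F11: had never run; runs now, result 3.
  A1: had never run; runs now, result 6.
  D10: had never run; runs now, result 36.
  C2: had never run; runs now, result 36.
  D3: a read changed (B11 -8->0) — executes, giving 36.

Note the branch switch — A1, A12, C2, C5, C10, D10, F11 had no cache and run now for the first time.

Demanding D3 again yields 36.
8 formula cells run: A1, A12, C2, C5, C10, D3, D10, F11.
The nodes whose values change: B11, D3.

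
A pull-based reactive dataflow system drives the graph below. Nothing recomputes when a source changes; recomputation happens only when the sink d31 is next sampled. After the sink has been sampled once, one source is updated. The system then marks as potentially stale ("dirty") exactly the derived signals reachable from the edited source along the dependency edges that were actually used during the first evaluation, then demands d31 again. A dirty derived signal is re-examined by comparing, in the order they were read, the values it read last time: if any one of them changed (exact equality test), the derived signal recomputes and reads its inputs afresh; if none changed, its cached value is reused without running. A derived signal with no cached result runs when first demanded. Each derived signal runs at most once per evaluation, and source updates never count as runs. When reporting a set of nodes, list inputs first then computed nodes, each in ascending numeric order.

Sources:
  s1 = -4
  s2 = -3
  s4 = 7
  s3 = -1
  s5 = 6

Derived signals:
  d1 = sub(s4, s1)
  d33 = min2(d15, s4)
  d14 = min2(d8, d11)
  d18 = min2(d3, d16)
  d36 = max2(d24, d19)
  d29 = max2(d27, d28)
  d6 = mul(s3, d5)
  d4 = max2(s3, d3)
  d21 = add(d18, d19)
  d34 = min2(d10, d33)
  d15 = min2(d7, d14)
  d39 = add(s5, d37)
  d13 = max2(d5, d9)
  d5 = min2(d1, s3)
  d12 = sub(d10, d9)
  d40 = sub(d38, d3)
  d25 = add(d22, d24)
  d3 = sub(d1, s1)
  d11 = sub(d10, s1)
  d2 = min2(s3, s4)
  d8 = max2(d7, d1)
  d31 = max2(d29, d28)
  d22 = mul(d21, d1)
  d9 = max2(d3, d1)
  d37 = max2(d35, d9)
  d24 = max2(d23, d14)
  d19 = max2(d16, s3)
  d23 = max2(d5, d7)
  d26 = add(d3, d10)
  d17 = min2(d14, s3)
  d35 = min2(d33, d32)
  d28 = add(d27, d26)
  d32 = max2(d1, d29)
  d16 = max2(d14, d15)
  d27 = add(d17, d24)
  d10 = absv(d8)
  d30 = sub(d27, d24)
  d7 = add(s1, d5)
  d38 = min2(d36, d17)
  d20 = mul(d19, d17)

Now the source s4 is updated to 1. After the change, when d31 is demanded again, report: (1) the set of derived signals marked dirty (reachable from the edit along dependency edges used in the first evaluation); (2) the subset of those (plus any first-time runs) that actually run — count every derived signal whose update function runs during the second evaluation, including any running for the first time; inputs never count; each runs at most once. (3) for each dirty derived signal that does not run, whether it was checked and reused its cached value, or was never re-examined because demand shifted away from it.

First evaluation (everything demanded from the output):
  d1 = sub(7, -4) = 11
  d3 = sub(11, -4) = 15
  d5 = min2(11, -1) = -1
  d7 = add(-4, -1) = -5
  d8 = max2(-5, 11) = 11
  d10 = absv(11) = 11
  d11 = sub(11, -4) = 15
  d14 = min2(11, 15) = 11
  d17 = min2(11, -1) = -1
  d23 = max2(-1, -5) = -1
  d24 = max2(-1, 11) = 11
  d26 = add(15, 11) = 26
  d27 = add(-1, 11) = 10
  d28 = add(10, 26) = 36
  d29 = max2(10, 36) = 36
  d31 = max2(36, 36) = 36

Propagation after the edit:
  d1: runs — s4 7->1; result 5.
  d3: runs — d1 11->5; result 9.
  d5: runs — d1 11->5; result -1 (same value as before).
  d7: checked — values it read are unchanged (s1 unchanged, d5 unchanged); reused cached -5 without running.
  d8: runs — d1 11->5; result 5.
  d10: runs — d8 11->5; result 5.
  d11: runs — d10 11->5; result 9.
  d14: runs — d8 11->5; d11 15->9; result 5.
  d17: runs — d14 11->5; result -1 (same value as before).
  d23: checked — values it read are unchanged (d5 unchanged, d7 unchanged); reused cached -1 without running.
  d24: runs — d14 11->5; result 5.
  d26: runs — d3 15->9; d10 11->5; result 14.
  d27: runs — d24 11->5; result 4.
  d28: runs — d27 10->4; d26 26->14; result 18.
  d29: runs — d27 10->4; d28 36->18; result 18.
  d31: runs — d29 36->18; d28 36->18; result 18.

Key observation: the cutoff stops propagation at d7 — its inputs' values are unchanged, so it reuses its cache.

Marked dirty: d1, d3, d5, d7, d8, d10, d11, d14, d17, d23, d24, d26, d27, d28, d29, d31.
Derived signals that run: d1, d3, d5, d8, d10, d11, d14, d17, d24, d26, d27, d28, d29, d31 — 14 in total.
Checked but reused from cache: d7, d23.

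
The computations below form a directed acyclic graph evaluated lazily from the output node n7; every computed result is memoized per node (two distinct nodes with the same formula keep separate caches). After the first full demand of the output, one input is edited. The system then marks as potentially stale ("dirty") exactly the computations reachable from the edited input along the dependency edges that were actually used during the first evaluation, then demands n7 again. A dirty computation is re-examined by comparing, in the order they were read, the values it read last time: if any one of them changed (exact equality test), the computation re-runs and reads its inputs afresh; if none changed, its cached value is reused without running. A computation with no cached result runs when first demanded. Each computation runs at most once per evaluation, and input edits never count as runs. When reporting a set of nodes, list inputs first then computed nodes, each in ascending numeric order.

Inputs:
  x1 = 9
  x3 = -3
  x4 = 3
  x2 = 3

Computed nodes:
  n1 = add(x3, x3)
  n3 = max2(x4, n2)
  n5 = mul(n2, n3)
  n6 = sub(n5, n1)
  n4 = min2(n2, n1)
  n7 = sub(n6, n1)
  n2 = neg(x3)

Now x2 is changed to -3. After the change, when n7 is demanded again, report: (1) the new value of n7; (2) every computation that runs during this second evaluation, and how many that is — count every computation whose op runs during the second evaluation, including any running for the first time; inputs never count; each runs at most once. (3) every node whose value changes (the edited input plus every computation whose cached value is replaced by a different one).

First demand of the output computes:
  n1 = add(-3, -3) = -6
  n2 = neg(-3) = 3
  n3 = max2(3, 3) = 3
  n5 = mul(3, 3) = 9
  n6 = sub(9, -6) = 15
  n7 = sub(15, -6) = 21

After the edit, cleaning proceeds:
  no node depends on x2 at all; the second demand re-runs nothing.

Note the shortcut — nothing in the graph depends on x2 at all, so no recomputation happens.

Demanding n7 again yields 21.
0 computations run: none.
The nodes whose values change: x2.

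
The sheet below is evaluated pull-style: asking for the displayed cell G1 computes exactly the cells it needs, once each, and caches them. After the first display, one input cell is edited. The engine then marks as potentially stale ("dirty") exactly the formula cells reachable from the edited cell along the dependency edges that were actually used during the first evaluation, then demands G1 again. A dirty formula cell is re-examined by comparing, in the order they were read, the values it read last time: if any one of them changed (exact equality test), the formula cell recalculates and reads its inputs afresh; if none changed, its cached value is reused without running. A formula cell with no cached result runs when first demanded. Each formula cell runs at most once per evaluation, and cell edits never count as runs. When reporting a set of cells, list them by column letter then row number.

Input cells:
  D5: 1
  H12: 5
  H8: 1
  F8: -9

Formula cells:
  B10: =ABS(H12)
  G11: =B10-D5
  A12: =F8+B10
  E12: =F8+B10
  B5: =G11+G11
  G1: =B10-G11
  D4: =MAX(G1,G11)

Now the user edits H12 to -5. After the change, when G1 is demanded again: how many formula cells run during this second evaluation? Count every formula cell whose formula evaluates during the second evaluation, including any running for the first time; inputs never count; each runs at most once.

First demand of the output computes:
  B10 = ABS(5) = 5
  G11 = 5 - 1 = 4
  G1 = 5 - 4 = 1

After the edit, cleaning proceeds:
  B10: a read changed (H12 5->-5) — executes, giving 5 — identical to its old value.
  G11: dirty, but its reads are unchanged (B10 unchanged, D5 unchanged); cached 4 stands.
  G1: dirty, but its reads are unchanged (B10 unchanged, G11 unchanged); cached 1 stands.

Note the absorption at B10: it re-runs yet its value is the same, leaving the output's value untouched.

1 formula cells run: B10.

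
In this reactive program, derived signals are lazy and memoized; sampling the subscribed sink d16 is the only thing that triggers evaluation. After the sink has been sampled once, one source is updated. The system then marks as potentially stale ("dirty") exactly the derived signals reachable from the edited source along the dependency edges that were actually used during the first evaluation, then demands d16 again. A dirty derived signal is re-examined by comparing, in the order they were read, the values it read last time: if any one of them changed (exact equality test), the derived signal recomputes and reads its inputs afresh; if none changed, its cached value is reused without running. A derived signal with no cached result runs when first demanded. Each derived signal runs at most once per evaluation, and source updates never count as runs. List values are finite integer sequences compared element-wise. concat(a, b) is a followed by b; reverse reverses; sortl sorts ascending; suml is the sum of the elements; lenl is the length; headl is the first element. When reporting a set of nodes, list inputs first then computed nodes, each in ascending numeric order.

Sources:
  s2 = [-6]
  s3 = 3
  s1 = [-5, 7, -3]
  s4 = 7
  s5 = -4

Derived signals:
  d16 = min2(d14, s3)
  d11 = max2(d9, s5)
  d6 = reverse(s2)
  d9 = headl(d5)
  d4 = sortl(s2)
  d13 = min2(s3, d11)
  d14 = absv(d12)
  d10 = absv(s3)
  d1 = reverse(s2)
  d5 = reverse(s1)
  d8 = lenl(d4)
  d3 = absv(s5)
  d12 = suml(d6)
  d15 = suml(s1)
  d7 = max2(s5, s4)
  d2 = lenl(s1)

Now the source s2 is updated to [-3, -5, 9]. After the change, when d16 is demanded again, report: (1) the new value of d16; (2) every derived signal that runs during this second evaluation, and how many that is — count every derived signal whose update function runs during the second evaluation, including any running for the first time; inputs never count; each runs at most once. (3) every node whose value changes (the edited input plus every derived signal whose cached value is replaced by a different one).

Demanding d16 again yields 1.
4 derived signals run: d6, d12, d14, d16.
The nodes whose values change: s2, d6, d12, d14, d16.

First demand of the output computes:
  d6 = reverse([-6]) = [-6]
  d12 = suml([-6]) = -6
  d14 = absv(-6) = 6
  d16 = min2(6, 3) = 3

After the edit, cleaning proceeds:
  d6: a read changed (s2 [-6]->[-3, -5, 9]) — executes, giving [9, -5, -3].
  d12: a read changed (d6 [-6]->[9, -5, -3]) — executes, giving 1.
  d14: a read changed (d12 -6->1) — executes, giving 1.
  d16: a read changed (d14 6->1) — executes, giving 1.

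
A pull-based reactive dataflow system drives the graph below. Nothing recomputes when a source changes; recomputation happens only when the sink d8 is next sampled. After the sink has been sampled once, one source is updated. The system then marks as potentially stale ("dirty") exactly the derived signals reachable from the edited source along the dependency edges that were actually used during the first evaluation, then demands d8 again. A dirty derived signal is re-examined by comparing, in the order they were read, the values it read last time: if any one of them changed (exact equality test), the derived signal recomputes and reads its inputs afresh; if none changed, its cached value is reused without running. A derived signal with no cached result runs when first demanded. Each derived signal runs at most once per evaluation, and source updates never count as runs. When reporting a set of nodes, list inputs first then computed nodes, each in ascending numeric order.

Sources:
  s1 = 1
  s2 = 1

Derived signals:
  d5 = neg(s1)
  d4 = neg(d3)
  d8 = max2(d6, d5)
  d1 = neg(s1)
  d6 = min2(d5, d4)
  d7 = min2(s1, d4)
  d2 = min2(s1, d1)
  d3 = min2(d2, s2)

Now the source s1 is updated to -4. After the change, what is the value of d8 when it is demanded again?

First evaluation (everything demanded from the output):
  d1 = neg(1) = -1
  d2 = min2(1, -1) = -1
  d3 = min2(-1, 1) = -1
  d4 = neg(-1) = 1
  d5 = neg(1) = -1
  d6 = min2(-1, 1) = -1
  d8 = max2(-1, -1) = -1

Propagation after the edit:
  d1: runs — s1 1->-4; result 4.
  d2: runs — s1 1->-4; d1 -1->4; result -4.
  d3: runs — d2 -1->-4; result -4.
  d4: runs — d3 -1->-4; result 4.
  d5: runs — s1 1->-4; result 4.
  d6: runs — d5 -1->4; d4 1->4; result 4.
  d8: runs — d6 -1->4; d5 -1->4; result 4.

New value of d8: 4.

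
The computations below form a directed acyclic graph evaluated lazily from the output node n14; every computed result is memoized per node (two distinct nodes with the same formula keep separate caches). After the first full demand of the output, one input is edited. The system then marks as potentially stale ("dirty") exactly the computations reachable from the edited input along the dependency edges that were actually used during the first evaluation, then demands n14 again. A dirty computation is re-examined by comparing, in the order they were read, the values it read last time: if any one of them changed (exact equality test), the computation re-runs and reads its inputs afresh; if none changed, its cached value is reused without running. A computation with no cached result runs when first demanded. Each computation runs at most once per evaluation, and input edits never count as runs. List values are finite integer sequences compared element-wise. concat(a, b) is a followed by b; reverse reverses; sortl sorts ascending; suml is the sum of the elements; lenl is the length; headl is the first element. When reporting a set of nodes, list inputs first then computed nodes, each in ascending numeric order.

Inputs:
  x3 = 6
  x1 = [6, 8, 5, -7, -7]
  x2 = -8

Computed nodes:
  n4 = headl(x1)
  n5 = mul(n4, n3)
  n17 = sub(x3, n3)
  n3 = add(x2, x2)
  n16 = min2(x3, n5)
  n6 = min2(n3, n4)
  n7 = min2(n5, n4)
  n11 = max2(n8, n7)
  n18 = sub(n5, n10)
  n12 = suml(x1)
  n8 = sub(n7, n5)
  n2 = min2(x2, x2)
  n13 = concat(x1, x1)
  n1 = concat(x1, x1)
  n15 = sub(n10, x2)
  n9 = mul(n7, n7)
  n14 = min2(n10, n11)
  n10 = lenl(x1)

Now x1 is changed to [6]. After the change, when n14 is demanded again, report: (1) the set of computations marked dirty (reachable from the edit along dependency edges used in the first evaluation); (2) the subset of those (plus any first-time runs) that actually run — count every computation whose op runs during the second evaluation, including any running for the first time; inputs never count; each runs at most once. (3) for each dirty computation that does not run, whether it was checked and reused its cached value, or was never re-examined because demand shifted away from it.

First demand of the output computes:
  n3 = add(-8, -8) = -16
  n4 = headl([6, 8, 5, -7, -7]) = 6
  n5 = mul(6, -16) = -96
  n7 = min2(-96, 6) = -96
  n8 = sub(-96, -96) = 0
  n10 = lenl([6, 8, 5, -7, -7]) = 5
  n11 = max2(0, -96) = 0
  n14 = min2(5, 0) = 0

After the edit, cleaning proceeds:
  n4: a read changed (x1 [6, 8, 5, -7, -7]->[6]) — executes, giving 6 — identical to its old value.
  n5: dirty, but its reads are unchanged (n4 unchanged, n3 unchanged); cached -96 stands.
  n7: dirty, but its reads are unchanged (n5 unchanged, n4 unchanged); cached -96 stands.
  n8: dirty, but its reads are unchanged (n7 unchanged, n5 unchanged); cached 0 stands.
  n10: a read changed (x1 [6, 8, 5, -7, -7]->[6]) — executes, giving 1.
  n11: dirty, but its reads are unchanged (n8 unchanged, n7 unchanged); cached 0 stands.
  n14: a read changed (n10 5->1) — executes, giving 0 — identical to its old value.

Note where the cutoff bites: n5 is checked, finds nothing changed, and keeps its cache.

The edit dirties: n4, n5, n7, n8, n10, n11, n14.
3 computations run: n4, n10, n14.
Cache hits after checking: n5, n7, n8, n11.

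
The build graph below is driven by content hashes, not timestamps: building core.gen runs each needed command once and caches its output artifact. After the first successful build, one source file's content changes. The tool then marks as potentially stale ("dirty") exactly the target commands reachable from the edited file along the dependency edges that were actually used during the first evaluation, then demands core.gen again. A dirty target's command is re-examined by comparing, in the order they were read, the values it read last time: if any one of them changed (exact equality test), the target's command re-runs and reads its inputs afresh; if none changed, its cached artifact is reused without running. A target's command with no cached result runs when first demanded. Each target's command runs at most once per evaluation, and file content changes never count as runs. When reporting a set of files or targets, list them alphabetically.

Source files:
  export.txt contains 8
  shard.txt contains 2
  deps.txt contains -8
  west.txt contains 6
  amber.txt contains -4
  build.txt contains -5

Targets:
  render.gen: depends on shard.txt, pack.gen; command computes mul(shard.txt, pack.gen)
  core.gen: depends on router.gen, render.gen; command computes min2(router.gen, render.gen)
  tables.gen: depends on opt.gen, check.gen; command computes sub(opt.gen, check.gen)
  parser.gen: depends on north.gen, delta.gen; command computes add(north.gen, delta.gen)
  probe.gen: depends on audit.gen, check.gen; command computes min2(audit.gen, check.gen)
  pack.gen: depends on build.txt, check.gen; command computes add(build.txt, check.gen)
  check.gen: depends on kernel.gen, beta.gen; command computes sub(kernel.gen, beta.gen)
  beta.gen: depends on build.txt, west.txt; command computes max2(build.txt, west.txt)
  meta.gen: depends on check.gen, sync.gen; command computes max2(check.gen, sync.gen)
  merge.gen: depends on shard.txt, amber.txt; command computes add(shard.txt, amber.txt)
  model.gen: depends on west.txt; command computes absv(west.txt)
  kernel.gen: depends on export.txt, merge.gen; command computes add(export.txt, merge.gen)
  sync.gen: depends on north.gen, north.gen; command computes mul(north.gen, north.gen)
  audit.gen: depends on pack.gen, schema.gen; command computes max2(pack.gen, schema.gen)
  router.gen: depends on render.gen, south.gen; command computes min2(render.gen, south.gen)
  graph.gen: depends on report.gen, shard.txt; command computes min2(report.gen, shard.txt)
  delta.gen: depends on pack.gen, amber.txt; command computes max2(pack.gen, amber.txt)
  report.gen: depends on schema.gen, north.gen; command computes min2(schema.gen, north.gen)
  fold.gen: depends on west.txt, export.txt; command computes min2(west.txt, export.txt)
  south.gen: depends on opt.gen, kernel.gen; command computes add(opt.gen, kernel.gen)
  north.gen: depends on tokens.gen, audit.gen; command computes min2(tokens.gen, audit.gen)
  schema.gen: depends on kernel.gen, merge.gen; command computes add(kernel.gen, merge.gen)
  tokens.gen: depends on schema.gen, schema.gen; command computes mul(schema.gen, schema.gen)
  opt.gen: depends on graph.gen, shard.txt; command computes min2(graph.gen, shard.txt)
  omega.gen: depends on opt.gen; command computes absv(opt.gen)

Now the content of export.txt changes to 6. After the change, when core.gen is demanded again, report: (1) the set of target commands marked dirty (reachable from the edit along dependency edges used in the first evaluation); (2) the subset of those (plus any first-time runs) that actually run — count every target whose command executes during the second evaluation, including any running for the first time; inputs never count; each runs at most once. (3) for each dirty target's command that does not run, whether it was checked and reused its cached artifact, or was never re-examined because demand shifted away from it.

Dirty set: audit.gen, check.gen, core.gen, graph.gen, kernel.gen, north.gen, opt.gen, pack.gen, render.gen, report.gen, router.gen, schema.gen, south.gen, tokens.gen.
Run set: audit.gen, check.gen, core.gen, graph.gen, kernel.gen, north.gen, pack.gen, render.gen, report.gen, router.gen, schema.gen, south.gen, tokens.gen (13 run).
Re-examined without running (cache reused): opt.gen.
The important point: at opt.gen every value read last time is unchanged, so the dirty flag clears without a run.

Initial pass — values computed on the first demand:
  beta.gen = max2(-5, 6) = 6
  merge.gen = add(2, -4) = -2
  kernel.gen = add(8, -2) = 6
  check.gen = sub(6, 6) = 0
  pack.gen = add(-5, 0) = -5
  render.gen = mul(2, -5) = -10
  schema.gen = add(6, -2) = 4
  audit.gen = max2(-5, 4) = 4
  tokens.gen = mul(4, 4) = 16
  north.gen = min2(16, 4) = 4
  report.gen = min2(4, 4) = 4
  graph.gen = min2(4, 2) = 2
  opt.gen = min2(2, 2) = 2
  south.gen = add(2, 6) = 8
  router.gen = min2(-10, 8) = -10
  core.gen = min2(-10, -10) = -10

Second demand — change propagation:
  kernel.gen: re-runs because export.txt 8->6; new result 4.
  check.gen: re-runs because kernel.gen 6->4; new result -2.
  pack.gen: re-runs because check.gen 0->-2; new result -7.
  render.gen: re-runs because pack.gen -5->-7; new result -14.
  schema.gen: re-runs because kernel.gen 6->4; new result 2.
  audit.gen: re-runs because pack.gen -5->-7; schema.gen 4->2; new result 2.
  tokens.gen: re-runs because schema.gen 4->2; schema.gen 4->2; new result 4.
  north.gen: re-runs because tokens.gen 16->4; audit.gen 4->2; new result 2.
  report.gen: re-runs because schema.gen 4->2; north.gen 4->2; new result 2.
  graph.gen: re-runs because report.gen 4->2; new result 2 (unchanged).
  opt.gen: re-examined; everything it read last time is the same (graph.gen unchanged, shard.txt unchanged) — cache 2 kept, no run.
  south.gen: re-runs because kernel.gen 6->4; new result 6.
  router.gen: re-runs because render.gen -10->-14; south.gen 8->6; new result -14.
  core.gen: re-runs because router.gen -10->-14; render.gen -10->-14; new result -14.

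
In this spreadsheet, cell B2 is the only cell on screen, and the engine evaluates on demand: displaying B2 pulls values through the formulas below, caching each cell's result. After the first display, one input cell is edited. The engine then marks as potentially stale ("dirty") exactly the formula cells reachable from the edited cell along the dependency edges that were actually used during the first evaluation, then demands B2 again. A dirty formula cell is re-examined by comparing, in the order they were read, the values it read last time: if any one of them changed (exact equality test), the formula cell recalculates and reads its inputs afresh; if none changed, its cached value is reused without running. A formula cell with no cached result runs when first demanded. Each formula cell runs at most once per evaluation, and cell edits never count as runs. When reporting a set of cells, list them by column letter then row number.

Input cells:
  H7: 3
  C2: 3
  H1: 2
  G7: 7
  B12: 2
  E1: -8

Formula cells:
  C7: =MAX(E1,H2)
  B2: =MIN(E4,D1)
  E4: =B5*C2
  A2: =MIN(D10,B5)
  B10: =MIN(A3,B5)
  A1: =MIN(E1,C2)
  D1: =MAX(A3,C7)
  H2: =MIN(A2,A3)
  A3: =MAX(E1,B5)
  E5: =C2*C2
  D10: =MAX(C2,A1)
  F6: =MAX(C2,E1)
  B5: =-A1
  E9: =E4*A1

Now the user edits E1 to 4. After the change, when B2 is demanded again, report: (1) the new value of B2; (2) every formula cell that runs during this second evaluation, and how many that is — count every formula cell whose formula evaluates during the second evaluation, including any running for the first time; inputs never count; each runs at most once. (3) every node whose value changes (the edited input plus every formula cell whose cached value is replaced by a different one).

B2 now evaluates to -9.
Run set: A1, A2, A3, B2, B5, C7, D1, D10, E4, H2 (10 run).
Changed values: A1, A2, A3, B2, B5, C7, D1, E1, E4, H2.

Initial pass — values computed on the first demand:
  A1 = MIN(-8, 3) = -8
  B5 = -(-8) = 8
  A3 = MAX(-8, 8) = 8
  D10 = MAX(3, -8) = 3
  A2 = MIN(3, 8) = 3
  E4 = 8 * 3 = 24
  H2 = MIN(3, 8) = 3
  C7 = MAX(-8, 3) = 3
  D1 = MAX(8, 3) = 8
  B2 = MIN(24, 8) = 8

Second demand — change propagation:
  A1: re-runs because E1 -8->4; new result 3.
  B5: re-runs because A1 -8->3; new result -3.
  A3: re-runs because E1 -8->4; B5 8->-3; new result 4.
  D10: re-runs because A1 -8->3; new result 3 (unchanged).
  A2: re-runs because B5 8->-3; new result -3.
  E4: re-runs because B5 8->-3; new result -9.
  H2: re-runs because A2 3->-3; A3 8->4; new result -3.
  C7: re-runs because E1 -8->4; H2 3->-3; new result 4.
  D1: re-runs because A3 8->4; C7 3->4; new result 4.
  B2: re-runs because E4 24->-9; D1 8->4; new result -9.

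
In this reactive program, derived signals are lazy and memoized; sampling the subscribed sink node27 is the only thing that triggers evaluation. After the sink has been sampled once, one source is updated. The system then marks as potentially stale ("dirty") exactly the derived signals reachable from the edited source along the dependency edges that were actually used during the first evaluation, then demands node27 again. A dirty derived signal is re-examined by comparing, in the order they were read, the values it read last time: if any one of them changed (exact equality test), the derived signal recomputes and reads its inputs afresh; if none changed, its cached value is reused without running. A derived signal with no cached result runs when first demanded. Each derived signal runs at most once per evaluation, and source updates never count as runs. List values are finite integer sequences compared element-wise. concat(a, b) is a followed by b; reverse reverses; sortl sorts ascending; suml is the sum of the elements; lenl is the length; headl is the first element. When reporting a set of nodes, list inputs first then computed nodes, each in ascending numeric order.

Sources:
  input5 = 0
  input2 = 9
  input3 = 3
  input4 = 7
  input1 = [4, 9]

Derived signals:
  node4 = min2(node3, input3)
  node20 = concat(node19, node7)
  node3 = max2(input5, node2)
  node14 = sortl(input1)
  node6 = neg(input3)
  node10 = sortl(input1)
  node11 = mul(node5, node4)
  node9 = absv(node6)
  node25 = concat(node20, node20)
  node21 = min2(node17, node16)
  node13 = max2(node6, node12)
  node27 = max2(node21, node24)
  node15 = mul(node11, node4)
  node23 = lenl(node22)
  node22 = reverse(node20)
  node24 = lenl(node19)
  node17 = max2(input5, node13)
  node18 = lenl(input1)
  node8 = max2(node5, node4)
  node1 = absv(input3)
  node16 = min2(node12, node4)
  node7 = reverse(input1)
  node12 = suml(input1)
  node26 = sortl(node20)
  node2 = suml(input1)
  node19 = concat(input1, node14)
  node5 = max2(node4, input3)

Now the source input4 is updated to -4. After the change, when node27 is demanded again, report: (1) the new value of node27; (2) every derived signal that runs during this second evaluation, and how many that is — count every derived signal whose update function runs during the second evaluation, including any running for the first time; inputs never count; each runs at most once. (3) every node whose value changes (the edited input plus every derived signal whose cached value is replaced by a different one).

Demanding node27 again yields 4.
0 derived signals run: none.
The nodes whose values change: input4.
Note the shortcut — nothing in the graph depends on input4 at all, so no recomputation happens.

First demand of the output computes:
  node2 = suml([4, 9]) = 13
  node3 = max2(0, 13) = 13
  node4 = min2(13, 3) = 3
  node6 = neg(3) = -3
  node12 = suml([4, 9]) = 13
  node13 = max2(-3, 13) = 13
  node14 = sortl([4, 9]) = [4, 9]
  node16 = min2(13, 3) = 3
  node17 = max2(0, 13) = 13
  node19 = concat([4, 9], [4, 9]) = [4, 9, 4, 9]
  node21 = min2(13, 3) = 3
  node24 = lenl([4, 9, 4, 9]) = 4
  node27 = max2(3, 4) = 4

After the edit, cleaning proceeds:
  no node depends on input4 at all; the second demand re-runs nothing.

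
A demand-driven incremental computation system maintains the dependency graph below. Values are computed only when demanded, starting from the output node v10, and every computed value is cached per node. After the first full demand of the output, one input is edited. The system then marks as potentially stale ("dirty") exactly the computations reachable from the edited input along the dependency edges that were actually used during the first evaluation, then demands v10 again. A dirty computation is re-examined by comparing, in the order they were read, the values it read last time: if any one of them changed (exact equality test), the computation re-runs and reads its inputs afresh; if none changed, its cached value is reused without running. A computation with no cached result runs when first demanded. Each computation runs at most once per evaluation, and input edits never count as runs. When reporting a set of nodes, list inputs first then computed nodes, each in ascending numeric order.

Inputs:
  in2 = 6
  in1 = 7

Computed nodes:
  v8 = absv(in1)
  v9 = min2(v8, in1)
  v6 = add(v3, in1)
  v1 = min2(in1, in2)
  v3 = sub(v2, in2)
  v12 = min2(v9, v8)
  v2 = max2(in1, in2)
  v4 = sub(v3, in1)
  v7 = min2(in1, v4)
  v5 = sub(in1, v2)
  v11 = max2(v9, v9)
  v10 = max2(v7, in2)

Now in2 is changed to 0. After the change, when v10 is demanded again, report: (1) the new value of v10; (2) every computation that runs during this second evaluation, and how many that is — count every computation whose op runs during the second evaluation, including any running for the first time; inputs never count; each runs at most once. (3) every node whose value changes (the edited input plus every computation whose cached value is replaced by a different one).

First evaluation (everything demanded from the output):
  v2 = max2(7, 6) = 7
  v3 = sub(7, 6) = 1
  v4 = sub(1, 7) = -6
  v7 = min2(7, -6) = -6
  v10 = max2(-6, 6) = 6

Propagation after the edit:
  v2: runs — in2 6->0; result 7 (same value as before).
  v3: runs — in2 6->0; result 7.
  v4: runs — v3 1->7; result 0.
  v7: runs — v4 -6->0; result 0.
  v10: runs — v7 -6->0; in2 6->0; result 0.

New value of v10: 0.
Computations that run: v2, v3, v4, v7, v10 — 5 in total.
Values that change: in2, v3, v4, v7, v10.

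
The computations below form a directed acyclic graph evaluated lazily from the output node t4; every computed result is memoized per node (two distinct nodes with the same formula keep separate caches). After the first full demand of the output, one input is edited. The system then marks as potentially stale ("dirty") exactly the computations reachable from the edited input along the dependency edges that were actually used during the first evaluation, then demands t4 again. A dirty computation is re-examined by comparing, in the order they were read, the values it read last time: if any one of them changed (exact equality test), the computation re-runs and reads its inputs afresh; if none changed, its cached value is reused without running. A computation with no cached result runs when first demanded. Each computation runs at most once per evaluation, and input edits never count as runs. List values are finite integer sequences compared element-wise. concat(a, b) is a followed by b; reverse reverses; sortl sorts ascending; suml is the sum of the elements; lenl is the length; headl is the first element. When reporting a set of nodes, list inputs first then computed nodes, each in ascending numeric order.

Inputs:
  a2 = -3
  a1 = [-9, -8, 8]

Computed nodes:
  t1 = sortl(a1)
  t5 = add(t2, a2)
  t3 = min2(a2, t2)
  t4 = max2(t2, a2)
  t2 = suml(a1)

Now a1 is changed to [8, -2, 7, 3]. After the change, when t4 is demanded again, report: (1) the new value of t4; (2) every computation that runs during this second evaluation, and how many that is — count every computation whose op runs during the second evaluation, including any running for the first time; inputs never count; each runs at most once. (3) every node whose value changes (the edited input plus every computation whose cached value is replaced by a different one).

Demanding t4 again yields 16.
2 computations run: t2, t4.
The nodes whose values change: a1, t2, t4.

First demand of the output computes:
  t2 = suml([-9, -8, 8]) = -9
  t4 = max2(-9, -3) = -3

After the edit, cleaning proceeds:
  t2: a read changed (a1 [-9, -8, 8]->[8, -2, 7, 3]) — executes, giving 16.
  t4: a read changed (t2 -9->16) — executes, giving 16.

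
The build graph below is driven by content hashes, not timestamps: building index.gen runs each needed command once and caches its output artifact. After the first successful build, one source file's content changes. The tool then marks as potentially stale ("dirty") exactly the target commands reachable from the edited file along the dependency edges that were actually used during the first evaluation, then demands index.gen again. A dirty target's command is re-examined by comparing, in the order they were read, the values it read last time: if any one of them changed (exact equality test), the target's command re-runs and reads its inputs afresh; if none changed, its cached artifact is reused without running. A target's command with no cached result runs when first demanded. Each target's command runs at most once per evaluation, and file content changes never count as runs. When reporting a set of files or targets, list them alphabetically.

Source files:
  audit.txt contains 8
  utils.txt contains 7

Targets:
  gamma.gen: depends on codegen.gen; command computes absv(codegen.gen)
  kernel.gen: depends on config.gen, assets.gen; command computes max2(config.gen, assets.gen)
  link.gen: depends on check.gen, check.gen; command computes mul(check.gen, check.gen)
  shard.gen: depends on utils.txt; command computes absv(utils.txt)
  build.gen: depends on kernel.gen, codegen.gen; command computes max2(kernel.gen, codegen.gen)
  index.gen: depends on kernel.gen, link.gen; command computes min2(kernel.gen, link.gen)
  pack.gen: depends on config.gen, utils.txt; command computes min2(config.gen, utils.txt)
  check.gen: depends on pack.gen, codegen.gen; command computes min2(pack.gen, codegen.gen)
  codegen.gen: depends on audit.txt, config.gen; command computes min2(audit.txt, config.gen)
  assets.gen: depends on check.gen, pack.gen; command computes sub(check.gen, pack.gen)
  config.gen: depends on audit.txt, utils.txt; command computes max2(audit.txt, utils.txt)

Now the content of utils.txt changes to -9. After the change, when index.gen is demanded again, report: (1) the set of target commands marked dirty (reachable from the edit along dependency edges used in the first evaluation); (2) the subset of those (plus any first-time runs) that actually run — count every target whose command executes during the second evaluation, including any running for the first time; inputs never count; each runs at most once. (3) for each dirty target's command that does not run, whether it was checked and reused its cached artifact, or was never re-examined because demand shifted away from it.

Dirty set: assets.gen, check.gen, codegen.gen, config.gen, index.gen, kernel.gen, link.gen, pack.gen.
Run set: assets.gen, check.gen, config.gen, index.gen, link.gen, pack.gen (6 run).
Re-examined without running (cache reused): codegen.gen, kernel.gen.
The important point: at codegen.gen every value read last time is unchanged, so the dirty flag clears without a run.

Initial pass — values computed on the first demand:
  config.gen = max2(8, 7) = 8
  codegen.gen = min2(8, 8) = 8
  pack.gen = min2(8, 7) = 7
  check.gen = min2(7, 8) = 7
  assets.gen = sub(7, 7) = 0
  kernel.gen = max2(8, 0) = 8
  link.gen = mul(7, 7) = 49
  index.gen = min2(8, 49) = 8

Second demand — change propagation:
  config.gen: re-runs because utils.txt 7->-9; new result 8 (unchanged).
  codegen.gen: re-examined; everything it read last time is the same (audit.txt unchanged, config.gen unchanged) — cache 8 kept, no run.
  pack.gen: re-runs because utils.txt 7->-9; new result -9.
  check.gen: re-runs because pack.gen 7->-9; new result -9.
  assets.gen: re-runs because check.gen 7->-9; pack.gen 7->-9; new result 0 (unchanged).
  kernel.gen: re-examined; everything it read last time is the same (config.gen unchanged, assets.gen unchanged) — cache 8 kept, no run.
  link.gen: re-runs because check.gen 7->-9; check.gen 7->-9; new result 81.
  index.gen: re-runs because link.gen 49->81; new result 8 (unchanged).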